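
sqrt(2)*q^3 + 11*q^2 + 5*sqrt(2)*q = q*(q + 5*sqrt(2))*(sqrt(2)*q + 1)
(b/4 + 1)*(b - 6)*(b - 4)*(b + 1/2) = b^4/4 - 11*b^3/8 - 19*b^2/4 + 22*b + 12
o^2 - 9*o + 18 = (o - 6)*(o - 3)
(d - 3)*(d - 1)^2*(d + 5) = d^4 - 18*d^2 + 32*d - 15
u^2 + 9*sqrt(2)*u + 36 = (u + 3*sqrt(2))*(u + 6*sqrt(2))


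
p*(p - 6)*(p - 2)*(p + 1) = p^4 - 7*p^3 + 4*p^2 + 12*p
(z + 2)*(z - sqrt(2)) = z^2 - sqrt(2)*z + 2*z - 2*sqrt(2)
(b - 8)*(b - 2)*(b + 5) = b^3 - 5*b^2 - 34*b + 80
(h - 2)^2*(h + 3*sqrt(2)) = h^3 - 4*h^2 + 3*sqrt(2)*h^2 - 12*sqrt(2)*h + 4*h + 12*sqrt(2)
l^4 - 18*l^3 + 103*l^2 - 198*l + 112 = (l - 8)*(l - 7)*(l - 2)*(l - 1)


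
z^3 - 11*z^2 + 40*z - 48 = (z - 4)^2*(z - 3)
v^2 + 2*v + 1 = (v + 1)^2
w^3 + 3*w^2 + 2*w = w*(w + 1)*(w + 2)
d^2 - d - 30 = (d - 6)*(d + 5)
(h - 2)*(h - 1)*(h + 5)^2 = h^4 + 7*h^3 - 3*h^2 - 55*h + 50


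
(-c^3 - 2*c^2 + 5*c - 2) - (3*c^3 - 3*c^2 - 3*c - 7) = -4*c^3 + c^2 + 8*c + 5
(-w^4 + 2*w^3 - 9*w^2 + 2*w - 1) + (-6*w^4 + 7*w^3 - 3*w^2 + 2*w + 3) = -7*w^4 + 9*w^3 - 12*w^2 + 4*w + 2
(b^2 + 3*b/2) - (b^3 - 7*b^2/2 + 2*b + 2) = -b^3 + 9*b^2/2 - b/2 - 2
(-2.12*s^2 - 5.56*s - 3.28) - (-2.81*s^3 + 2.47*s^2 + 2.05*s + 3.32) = 2.81*s^3 - 4.59*s^2 - 7.61*s - 6.6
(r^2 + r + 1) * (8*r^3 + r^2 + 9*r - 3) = 8*r^5 + 9*r^4 + 18*r^3 + 7*r^2 + 6*r - 3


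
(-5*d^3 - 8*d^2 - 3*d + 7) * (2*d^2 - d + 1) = -10*d^5 - 11*d^4 - 3*d^3 + 9*d^2 - 10*d + 7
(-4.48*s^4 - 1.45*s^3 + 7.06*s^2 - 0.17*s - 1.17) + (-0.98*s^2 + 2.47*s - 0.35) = -4.48*s^4 - 1.45*s^3 + 6.08*s^2 + 2.3*s - 1.52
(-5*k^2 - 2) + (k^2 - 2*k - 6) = -4*k^2 - 2*k - 8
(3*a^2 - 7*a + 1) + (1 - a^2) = 2*a^2 - 7*a + 2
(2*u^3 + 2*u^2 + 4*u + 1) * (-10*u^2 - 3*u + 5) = -20*u^5 - 26*u^4 - 36*u^3 - 12*u^2 + 17*u + 5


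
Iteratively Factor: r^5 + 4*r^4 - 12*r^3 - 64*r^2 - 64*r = (r - 4)*(r^4 + 8*r^3 + 20*r^2 + 16*r) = (r - 4)*(r + 2)*(r^3 + 6*r^2 + 8*r) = r*(r - 4)*(r + 2)*(r^2 + 6*r + 8) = r*(r - 4)*(r + 2)*(r + 4)*(r + 2)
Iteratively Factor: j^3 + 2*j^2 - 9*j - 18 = (j - 3)*(j^2 + 5*j + 6) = (j - 3)*(j + 2)*(j + 3)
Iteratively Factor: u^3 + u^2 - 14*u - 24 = (u + 2)*(u^2 - u - 12) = (u + 2)*(u + 3)*(u - 4)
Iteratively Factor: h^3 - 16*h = (h)*(h^2 - 16) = h*(h - 4)*(h + 4)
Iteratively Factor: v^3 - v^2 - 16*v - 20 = (v - 5)*(v^2 + 4*v + 4) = (v - 5)*(v + 2)*(v + 2)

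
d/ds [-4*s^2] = -8*s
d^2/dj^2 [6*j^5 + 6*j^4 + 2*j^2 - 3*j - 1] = 120*j^3 + 72*j^2 + 4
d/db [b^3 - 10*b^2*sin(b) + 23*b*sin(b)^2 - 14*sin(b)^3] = -10*b^2*cos(b) + 3*b^2 - 20*b*sin(b) + 23*b*sin(2*b) - 42*sin(b)^2*cos(b) + 23*sin(b)^2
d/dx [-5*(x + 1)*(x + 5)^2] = 5*(-3*x - 7)*(x + 5)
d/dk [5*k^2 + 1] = 10*k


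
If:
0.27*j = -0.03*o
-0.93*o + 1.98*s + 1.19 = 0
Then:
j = -0.236559139784946*s - 0.142174432497013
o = 2.12903225806452*s + 1.27956989247312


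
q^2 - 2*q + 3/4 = (q - 3/2)*(q - 1/2)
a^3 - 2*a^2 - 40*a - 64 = (a - 8)*(a + 2)*(a + 4)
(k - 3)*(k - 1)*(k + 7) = k^3 + 3*k^2 - 25*k + 21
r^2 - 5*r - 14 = (r - 7)*(r + 2)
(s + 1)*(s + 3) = s^2 + 4*s + 3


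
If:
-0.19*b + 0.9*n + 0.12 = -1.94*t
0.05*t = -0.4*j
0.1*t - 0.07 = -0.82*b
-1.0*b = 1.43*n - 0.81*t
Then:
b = 0.09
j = 0.00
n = -0.07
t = -0.02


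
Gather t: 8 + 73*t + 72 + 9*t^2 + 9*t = 9*t^2 + 82*t + 80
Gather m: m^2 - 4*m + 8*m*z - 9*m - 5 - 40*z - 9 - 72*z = m^2 + m*(8*z - 13) - 112*z - 14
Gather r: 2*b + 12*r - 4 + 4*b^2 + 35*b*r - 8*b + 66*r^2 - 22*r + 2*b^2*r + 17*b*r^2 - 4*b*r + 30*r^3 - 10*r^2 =4*b^2 - 6*b + 30*r^3 + r^2*(17*b + 56) + r*(2*b^2 + 31*b - 10) - 4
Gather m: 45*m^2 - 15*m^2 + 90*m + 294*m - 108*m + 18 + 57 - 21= 30*m^2 + 276*m + 54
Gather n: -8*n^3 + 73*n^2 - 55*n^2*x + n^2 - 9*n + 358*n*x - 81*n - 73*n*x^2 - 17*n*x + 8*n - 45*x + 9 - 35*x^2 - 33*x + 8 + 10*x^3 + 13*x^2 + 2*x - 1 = -8*n^3 + n^2*(74 - 55*x) + n*(-73*x^2 + 341*x - 82) + 10*x^3 - 22*x^2 - 76*x + 16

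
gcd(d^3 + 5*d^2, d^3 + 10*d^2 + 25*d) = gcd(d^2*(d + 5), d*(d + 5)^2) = d^2 + 5*d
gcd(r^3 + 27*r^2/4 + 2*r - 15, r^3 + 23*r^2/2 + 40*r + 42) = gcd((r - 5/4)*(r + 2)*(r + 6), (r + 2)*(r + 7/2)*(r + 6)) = r^2 + 8*r + 12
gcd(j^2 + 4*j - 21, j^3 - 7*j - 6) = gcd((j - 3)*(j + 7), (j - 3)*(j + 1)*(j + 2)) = j - 3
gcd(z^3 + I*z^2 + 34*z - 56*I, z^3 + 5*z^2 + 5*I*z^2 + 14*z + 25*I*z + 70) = z^2 + 5*I*z + 14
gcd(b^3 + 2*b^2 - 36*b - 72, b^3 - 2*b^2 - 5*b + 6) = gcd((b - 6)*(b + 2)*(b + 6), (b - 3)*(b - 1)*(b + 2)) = b + 2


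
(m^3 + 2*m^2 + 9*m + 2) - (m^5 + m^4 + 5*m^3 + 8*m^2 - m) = -m^5 - m^4 - 4*m^3 - 6*m^2 + 10*m + 2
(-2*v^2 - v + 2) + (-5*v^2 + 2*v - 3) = -7*v^2 + v - 1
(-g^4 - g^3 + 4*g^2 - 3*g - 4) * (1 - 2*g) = 2*g^5 + g^4 - 9*g^3 + 10*g^2 + 5*g - 4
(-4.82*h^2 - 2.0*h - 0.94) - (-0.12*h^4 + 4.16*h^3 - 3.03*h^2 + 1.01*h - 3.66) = 0.12*h^4 - 4.16*h^3 - 1.79*h^2 - 3.01*h + 2.72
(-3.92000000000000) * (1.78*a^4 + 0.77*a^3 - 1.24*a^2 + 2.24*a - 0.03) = -6.9776*a^4 - 3.0184*a^3 + 4.8608*a^2 - 8.7808*a + 0.1176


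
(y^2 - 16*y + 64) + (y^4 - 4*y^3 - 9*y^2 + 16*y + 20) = y^4 - 4*y^3 - 8*y^2 + 84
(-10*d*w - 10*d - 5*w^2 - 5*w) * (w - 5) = -10*d*w^2 + 40*d*w + 50*d - 5*w^3 + 20*w^2 + 25*w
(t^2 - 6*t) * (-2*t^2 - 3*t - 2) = -2*t^4 + 9*t^3 + 16*t^2 + 12*t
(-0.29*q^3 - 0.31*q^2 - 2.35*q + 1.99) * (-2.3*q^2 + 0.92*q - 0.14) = 0.667*q^5 + 0.4462*q^4 + 5.1604*q^3 - 6.6956*q^2 + 2.1598*q - 0.2786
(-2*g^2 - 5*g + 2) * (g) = -2*g^3 - 5*g^2 + 2*g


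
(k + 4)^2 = k^2 + 8*k + 16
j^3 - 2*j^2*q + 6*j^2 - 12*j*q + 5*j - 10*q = (j + 1)*(j + 5)*(j - 2*q)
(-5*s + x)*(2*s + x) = -10*s^2 - 3*s*x + x^2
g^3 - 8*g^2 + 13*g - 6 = (g - 6)*(g - 1)^2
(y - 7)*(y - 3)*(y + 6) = y^3 - 4*y^2 - 39*y + 126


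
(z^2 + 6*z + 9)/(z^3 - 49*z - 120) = (z + 3)/(z^2 - 3*z - 40)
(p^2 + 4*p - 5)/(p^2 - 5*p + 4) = (p + 5)/(p - 4)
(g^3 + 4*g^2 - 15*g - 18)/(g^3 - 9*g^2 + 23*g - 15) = (g^2 + 7*g + 6)/(g^2 - 6*g + 5)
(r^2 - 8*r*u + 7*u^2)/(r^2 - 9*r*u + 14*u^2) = (r - u)/(r - 2*u)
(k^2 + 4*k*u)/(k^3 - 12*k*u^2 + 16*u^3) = k/(k^2 - 4*k*u + 4*u^2)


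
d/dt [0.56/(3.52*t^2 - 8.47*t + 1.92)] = (4.7432 - 3.9424*t)/(3.52*t^2 - 8.47*t + 1.92)^2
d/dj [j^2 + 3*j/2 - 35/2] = 2*j + 3/2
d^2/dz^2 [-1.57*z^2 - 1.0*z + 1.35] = -3.14000000000000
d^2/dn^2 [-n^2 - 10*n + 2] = -2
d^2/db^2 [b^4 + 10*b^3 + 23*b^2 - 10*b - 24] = 12*b^2 + 60*b + 46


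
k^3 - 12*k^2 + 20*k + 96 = (k - 8)*(k - 6)*(k + 2)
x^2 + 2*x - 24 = (x - 4)*(x + 6)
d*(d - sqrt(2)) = d^2 - sqrt(2)*d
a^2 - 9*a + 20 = (a - 5)*(a - 4)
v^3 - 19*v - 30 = (v - 5)*(v + 2)*(v + 3)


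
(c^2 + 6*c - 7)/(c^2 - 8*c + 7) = (c + 7)/(c - 7)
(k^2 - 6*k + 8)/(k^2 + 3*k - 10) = (k - 4)/(k + 5)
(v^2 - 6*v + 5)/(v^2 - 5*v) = (v - 1)/v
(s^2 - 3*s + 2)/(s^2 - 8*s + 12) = (s - 1)/(s - 6)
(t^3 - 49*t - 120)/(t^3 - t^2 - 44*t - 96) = (t + 5)/(t + 4)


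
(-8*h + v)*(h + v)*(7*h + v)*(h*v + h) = -56*h^4*v - 56*h^4 - 57*h^3*v^2 - 57*h^3*v + h*v^4 + h*v^3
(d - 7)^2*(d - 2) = d^3 - 16*d^2 + 77*d - 98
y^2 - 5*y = y*(y - 5)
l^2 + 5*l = l*(l + 5)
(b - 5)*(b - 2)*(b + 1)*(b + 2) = b^4 - 4*b^3 - 9*b^2 + 16*b + 20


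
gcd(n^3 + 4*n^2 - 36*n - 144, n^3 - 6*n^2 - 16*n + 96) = n^2 - 2*n - 24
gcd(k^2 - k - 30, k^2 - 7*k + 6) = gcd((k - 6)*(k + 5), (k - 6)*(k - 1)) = k - 6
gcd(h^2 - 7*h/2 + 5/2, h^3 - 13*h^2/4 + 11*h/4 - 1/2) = h - 1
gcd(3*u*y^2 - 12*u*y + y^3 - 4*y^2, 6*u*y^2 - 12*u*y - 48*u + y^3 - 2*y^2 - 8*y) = y - 4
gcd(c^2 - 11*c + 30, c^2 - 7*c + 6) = c - 6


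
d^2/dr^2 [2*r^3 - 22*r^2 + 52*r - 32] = 12*r - 44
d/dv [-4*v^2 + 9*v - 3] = 9 - 8*v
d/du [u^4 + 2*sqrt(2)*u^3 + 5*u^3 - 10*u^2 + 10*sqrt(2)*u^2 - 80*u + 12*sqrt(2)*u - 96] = 4*u^3 + 6*sqrt(2)*u^2 + 15*u^2 - 20*u + 20*sqrt(2)*u - 80 + 12*sqrt(2)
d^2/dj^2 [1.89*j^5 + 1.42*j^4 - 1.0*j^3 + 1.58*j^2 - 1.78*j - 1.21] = 37.8*j^3 + 17.04*j^2 - 6.0*j + 3.16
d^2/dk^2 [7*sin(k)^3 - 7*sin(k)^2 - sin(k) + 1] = -63*sin(k)^3 + 28*sin(k)^2 + 43*sin(k) - 14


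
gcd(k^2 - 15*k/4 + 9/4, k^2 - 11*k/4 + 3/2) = k - 3/4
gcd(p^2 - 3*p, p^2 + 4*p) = p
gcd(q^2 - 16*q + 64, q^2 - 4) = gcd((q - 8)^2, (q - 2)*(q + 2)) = 1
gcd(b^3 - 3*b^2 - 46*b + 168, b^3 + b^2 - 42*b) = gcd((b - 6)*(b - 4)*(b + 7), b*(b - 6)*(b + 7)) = b^2 + b - 42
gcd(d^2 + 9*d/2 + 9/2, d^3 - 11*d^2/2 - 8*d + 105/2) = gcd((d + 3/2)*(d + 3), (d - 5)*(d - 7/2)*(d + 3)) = d + 3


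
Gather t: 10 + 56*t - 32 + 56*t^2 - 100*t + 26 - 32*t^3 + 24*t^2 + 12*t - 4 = -32*t^3 + 80*t^2 - 32*t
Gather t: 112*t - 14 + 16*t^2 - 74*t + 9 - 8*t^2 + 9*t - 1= 8*t^2 + 47*t - 6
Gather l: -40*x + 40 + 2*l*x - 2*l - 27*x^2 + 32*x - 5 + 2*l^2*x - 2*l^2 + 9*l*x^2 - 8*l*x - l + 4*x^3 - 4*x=l^2*(2*x - 2) + l*(9*x^2 - 6*x - 3) + 4*x^3 - 27*x^2 - 12*x + 35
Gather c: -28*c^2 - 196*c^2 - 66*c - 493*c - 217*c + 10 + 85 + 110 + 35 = -224*c^2 - 776*c + 240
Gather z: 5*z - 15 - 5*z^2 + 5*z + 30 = -5*z^2 + 10*z + 15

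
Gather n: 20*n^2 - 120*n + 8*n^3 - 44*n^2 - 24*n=8*n^3 - 24*n^2 - 144*n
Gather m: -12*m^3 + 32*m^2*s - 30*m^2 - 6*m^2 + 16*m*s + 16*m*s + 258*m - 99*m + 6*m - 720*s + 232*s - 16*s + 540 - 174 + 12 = -12*m^3 + m^2*(32*s - 36) + m*(32*s + 165) - 504*s + 378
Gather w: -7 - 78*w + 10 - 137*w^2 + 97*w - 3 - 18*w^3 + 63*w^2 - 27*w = -18*w^3 - 74*w^2 - 8*w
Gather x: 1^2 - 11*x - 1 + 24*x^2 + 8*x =24*x^2 - 3*x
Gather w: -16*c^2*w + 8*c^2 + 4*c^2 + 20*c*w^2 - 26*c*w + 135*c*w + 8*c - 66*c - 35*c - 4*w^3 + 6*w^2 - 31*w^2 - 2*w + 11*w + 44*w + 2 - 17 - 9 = 12*c^2 - 93*c - 4*w^3 + w^2*(20*c - 25) + w*(-16*c^2 + 109*c + 53) - 24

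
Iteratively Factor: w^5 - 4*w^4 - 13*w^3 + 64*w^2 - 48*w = (w + 4)*(w^4 - 8*w^3 + 19*w^2 - 12*w) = (w - 4)*(w + 4)*(w^3 - 4*w^2 + 3*w) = w*(w - 4)*(w + 4)*(w^2 - 4*w + 3) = w*(w - 4)*(w - 3)*(w + 4)*(w - 1)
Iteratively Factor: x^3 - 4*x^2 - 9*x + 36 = (x - 3)*(x^2 - x - 12) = (x - 3)*(x + 3)*(x - 4)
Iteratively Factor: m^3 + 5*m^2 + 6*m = (m)*(m^2 + 5*m + 6) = m*(m + 2)*(m + 3)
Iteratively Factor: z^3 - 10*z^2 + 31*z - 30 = (z - 5)*(z^2 - 5*z + 6) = (z - 5)*(z - 3)*(z - 2)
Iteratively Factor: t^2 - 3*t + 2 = (t - 2)*(t - 1)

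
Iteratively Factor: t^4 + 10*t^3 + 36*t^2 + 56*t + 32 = (t + 2)*(t^3 + 8*t^2 + 20*t + 16) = (t + 2)^2*(t^2 + 6*t + 8) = (t + 2)^3*(t + 4)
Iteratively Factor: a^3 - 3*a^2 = (a)*(a^2 - 3*a) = a^2*(a - 3)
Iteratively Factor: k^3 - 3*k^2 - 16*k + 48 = (k - 4)*(k^2 + k - 12) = (k - 4)*(k - 3)*(k + 4)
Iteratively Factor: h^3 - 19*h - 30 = (h + 2)*(h^2 - 2*h - 15) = (h + 2)*(h + 3)*(h - 5)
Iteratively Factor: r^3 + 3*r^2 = (r)*(r^2 + 3*r) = r^2*(r + 3)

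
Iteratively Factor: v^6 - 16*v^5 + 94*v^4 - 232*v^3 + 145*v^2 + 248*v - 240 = (v + 1)*(v^5 - 17*v^4 + 111*v^3 - 343*v^2 + 488*v - 240) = (v - 4)*(v + 1)*(v^4 - 13*v^3 + 59*v^2 - 107*v + 60) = (v - 4)*(v - 3)*(v + 1)*(v^3 - 10*v^2 + 29*v - 20) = (v - 5)*(v - 4)*(v - 3)*(v + 1)*(v^2 - 5*v + 4) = (v - 5)*(v - 4)^2*(v - 3)*(v + 1)*(v - 1)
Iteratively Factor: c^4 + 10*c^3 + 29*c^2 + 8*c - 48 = (c + 4)*(c^3 + 6*c^2 + 5*c - 12) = (c - 1)*(c + 4)*(c^2 + 7*c + 12) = (c - 1)*(c + 3)*(c + 4)*(c + 4)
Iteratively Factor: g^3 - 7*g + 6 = (g - 1)*(g^2 + g - 6) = (g - 2)*(g - 1)*(g + 3)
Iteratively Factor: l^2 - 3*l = (l - 3)*(l)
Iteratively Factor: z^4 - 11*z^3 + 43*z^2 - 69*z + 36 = (z - 3)*(z^3 - 8*z^2 + 19*z - 12) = (z - 3)^2*(z^2 - 5*z + 4) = (z - 4)*(z - 3)^2*(z - 1)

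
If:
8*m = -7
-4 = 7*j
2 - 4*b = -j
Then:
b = 5/14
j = -4/7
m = -7/8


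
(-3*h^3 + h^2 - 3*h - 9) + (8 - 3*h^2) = -3*h^3 - 2*h^2 - 3*h - 1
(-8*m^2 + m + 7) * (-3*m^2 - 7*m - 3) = 24*m^4 + 53*m^3 - 4*m^2 - 52*m - 21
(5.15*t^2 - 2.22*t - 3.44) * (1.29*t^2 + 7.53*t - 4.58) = 6.6435*t^4 + 35.9157*t^3 - 44.7412*t^2 - 15.7356*t + 15.7552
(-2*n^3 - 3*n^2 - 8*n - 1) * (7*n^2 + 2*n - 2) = -14*n^5 - 25*n^4 - 58*n^3 - 17*n^2 + 14*n + 2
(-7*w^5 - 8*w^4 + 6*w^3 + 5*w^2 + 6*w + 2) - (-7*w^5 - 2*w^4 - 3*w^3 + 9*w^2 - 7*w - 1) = -6*w^4 + 9*w^3 - 4*w^2 + 13*w + 3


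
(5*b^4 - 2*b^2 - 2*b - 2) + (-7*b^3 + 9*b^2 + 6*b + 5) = 5*b^4 - 7*b^3 + 7*b^2 + 4*b + 3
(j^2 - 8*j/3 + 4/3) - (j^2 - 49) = 151/3 - 8*j/3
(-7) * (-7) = 49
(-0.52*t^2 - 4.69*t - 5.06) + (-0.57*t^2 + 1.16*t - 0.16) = -1.09*t^2 - 3.53*t - 5.22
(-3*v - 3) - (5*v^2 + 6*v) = -5*v^2 - 9*v - 3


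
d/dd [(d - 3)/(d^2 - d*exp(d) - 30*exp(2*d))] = (d^2 - d*exp(d) + (d - 3)*(d*exp(d) - 2*d + 60*exp(2*d) + exp(d)) - 30*exp(2*d))/(-d^2 + d*exp(d) + 30*exp(2*d))^2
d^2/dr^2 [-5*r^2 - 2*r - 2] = -10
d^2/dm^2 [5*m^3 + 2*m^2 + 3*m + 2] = 30*m + 4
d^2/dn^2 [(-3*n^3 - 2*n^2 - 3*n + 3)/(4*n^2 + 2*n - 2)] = (-17*n^3 + 33*n^2 - 9*n + 4)/(8*n^6 + 12*n^5 - 6*n^4 - 11*n^3 + 3*n^2 + 3*n - 1)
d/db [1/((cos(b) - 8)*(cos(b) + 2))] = 2*(cos(b) - 3)*sin(b)/((cos(b) - 8)^2*(cos(b) + 2)^2)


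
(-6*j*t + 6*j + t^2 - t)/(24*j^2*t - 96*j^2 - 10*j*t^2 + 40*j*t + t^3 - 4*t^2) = (t - 1)/(-4*j*t + 16*j + t^2 - 4*t)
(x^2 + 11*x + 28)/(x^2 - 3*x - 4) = (x^2 + 11*x + 28)/(x^2 - 3*x - 4)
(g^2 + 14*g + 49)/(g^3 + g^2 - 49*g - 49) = (g + 7)/(g^2 - 6*g - 7)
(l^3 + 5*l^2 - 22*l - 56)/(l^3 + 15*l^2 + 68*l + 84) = (l - 4)/(l + 6)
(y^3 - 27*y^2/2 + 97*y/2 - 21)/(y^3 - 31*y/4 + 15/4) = 2*(y^2 - 13*y + 42)/(2*y^2 + y - 15)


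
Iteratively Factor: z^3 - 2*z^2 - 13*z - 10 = (z + 2)*(z^2 - 4*z - 5) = (z + 1)*(z + 2)*(z - 5)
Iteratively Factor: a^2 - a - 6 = (a + 2)*(a - 3)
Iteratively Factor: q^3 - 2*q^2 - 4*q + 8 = (q + 2)*(q^2 - 4*q + 4) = (q - 2)*(q + 2)*(q - 2)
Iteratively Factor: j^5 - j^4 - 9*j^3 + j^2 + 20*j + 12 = (j - 3)*(j^4 + 2*j^3 - 3*j^2 - 8*j - 4) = (j - 3)*(j - 2)*(j^3 + 4*j^2 + 5*j + 2) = (j - 3)*(j - 2)*(j + 2)*(j^2 + 2*j + 1) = (j - 3)*(j - 2)*(j + 1)*(j + 2)*(j + 1)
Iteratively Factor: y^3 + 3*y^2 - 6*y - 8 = (y + 4)*(y^2 - y - 2) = (y + 1)*(y + 4)*(y - 2)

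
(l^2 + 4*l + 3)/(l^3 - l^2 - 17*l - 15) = 1/(l - 5)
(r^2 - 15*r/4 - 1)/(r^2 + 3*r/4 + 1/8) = 2*(r - 4)/(2*r + 1)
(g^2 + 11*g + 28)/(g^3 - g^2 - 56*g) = (g + 4)/(g*(g - 8))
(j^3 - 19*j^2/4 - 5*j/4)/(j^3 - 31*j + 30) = j*(4*j + 1)/(4*(j^2 + 5*j - 6))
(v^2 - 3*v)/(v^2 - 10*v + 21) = v/(v - 7)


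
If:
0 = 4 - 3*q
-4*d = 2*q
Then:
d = -2/3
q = 4/3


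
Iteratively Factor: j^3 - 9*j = (j)*(j^2 - 9) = j*(j + 3)*(j - 3)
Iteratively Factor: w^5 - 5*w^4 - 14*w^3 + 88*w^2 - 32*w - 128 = (w - 4)*(w^4 - w^3 - 18*w^2 + 16*w + 32) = (w - 4)^2*(w^3 + 3*w^2 - 6*w - 8) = (w - 4)^2*(w + 1)*(w^2 + 2*w - 8) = (w - 4)^2*(w - 2)*(w + 1)*(w + 4)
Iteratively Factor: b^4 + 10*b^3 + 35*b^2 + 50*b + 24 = (b + 3)*(b^3 + 7*b^2 + 14*b + 8) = (b + 1)*(b + 3)*(b^2 + 6*b + 8) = (b + 1)*(b + 3)*(b + 4)*(b + 2)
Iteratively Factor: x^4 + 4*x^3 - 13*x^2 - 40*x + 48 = (x + 4)*(x^3 - 13*x + 12) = (x - 3)*(x + 4)*(x^2 + 3*x - 4) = (x - 3)*(x + 4)^2*(x - 1)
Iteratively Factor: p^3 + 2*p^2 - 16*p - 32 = (p + 4)*(p^2 - 2*p - 8) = (p + 2)*(p + 4)*(p - 4)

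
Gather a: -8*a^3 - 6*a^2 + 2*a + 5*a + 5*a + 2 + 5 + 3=-8*a^3 - 6*a^2 + 12*a + 10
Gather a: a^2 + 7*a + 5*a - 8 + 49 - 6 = a^2 + 12*a + 35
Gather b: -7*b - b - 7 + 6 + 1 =-8*b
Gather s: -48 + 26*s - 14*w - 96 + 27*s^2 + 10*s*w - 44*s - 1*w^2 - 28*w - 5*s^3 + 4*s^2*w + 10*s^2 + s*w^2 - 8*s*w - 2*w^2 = -5*s^3 + s^2*(4*w + 37) + s*(w^2 + 2*w - 18) - 3*w^2 - 42*w - 144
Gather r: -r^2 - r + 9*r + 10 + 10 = -r^2 + 8*r + 20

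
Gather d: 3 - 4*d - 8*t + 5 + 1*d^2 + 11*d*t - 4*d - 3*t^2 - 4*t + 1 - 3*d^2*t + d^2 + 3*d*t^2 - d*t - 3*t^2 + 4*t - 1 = d^2*(2 - 3*t) + d*(3*t^2 + 10*t - 8) - 6*t^2 - 8*t + 8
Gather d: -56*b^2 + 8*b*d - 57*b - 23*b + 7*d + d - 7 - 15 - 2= -56*b^2 - 80*b + d*(8*b + 8) - 24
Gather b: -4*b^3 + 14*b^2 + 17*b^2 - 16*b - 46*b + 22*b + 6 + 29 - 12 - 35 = -4*b^3 + 31*b^2 - 40*b - 12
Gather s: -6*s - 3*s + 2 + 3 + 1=6 - 9*s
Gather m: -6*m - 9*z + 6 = -6*m - 9*z + 6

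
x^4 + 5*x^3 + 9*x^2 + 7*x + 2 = (x + 1)^3*(x + 2)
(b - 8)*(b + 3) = b^2 - 5*b - 24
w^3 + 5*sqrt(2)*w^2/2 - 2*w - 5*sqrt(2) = (w - sqrt(2))*(w + sqrt(2))*(w + 5*sqrt(2)/2)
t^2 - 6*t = t*(t - 6)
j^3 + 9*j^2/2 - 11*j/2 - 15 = (j - 2)*(j + 3/2)*(j + 5)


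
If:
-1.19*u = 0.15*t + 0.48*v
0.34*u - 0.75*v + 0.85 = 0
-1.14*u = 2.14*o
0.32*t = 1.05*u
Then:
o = 0.15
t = -0.94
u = -0.29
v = 1.00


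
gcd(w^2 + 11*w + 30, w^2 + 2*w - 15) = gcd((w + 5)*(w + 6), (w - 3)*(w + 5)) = w + 5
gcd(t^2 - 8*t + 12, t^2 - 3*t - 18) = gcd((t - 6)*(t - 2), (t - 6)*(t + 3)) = t - 6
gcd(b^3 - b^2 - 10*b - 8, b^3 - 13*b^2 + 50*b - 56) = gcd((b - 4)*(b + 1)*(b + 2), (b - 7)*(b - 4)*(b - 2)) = b - 4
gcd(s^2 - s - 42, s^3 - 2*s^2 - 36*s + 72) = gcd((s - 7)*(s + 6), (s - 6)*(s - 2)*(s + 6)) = s + 6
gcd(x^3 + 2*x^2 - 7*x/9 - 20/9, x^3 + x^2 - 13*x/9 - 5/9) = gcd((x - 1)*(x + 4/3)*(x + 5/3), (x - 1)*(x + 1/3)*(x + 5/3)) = x^2 + 2*x/3 - 5/3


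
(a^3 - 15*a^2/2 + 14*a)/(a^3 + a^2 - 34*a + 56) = a*(2*a - 7)/(2*(a^2 + 5*a - 14))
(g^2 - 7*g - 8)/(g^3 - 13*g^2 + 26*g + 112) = (g + 1)/(g^2 - 5*g - 14)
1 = 1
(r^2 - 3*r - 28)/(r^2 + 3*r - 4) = (r - 7)/(r - 1)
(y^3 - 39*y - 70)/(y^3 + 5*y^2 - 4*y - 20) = (y - 7)/(y - 2)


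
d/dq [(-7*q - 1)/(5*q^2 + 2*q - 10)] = (35*q^2 + 10*q + 72)/(25*q^4 + 20*q^3 - 96*q^2 - 40*q + 100)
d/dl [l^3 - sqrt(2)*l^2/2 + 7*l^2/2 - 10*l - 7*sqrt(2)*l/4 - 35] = 3*l^2 - sqrt(2)*l + 7*l - 10 - 7*sqrt(2)/4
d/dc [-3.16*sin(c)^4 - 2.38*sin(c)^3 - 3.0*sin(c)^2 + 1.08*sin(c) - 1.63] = (-12.64*sin(c)^3 - 7.14*sin(c)^2 - 6.0*sin(c) + 1.08)*cos(c)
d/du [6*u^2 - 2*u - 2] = 12*u - 2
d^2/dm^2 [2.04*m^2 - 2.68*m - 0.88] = 4.08000000000000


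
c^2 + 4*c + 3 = (c + 1)*(c + 3)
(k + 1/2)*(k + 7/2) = k^2 + 4*k + 7/4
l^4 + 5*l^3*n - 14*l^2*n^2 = l^2*(l - 2*n)*(l + 7*n)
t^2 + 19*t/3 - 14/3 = (t - 2/3)*(t + 7)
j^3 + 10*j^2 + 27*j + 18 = (j + 1)*(j + 3)*(j + 6)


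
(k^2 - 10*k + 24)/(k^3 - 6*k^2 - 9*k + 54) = (k - 4)/(k^2 - 9)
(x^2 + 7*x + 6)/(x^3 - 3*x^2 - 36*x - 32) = (x + 6)/(x^2 - 4*x - 32)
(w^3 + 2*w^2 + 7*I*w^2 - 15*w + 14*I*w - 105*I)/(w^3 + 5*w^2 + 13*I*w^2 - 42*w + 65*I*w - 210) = (w - 3)/(w + 6*I)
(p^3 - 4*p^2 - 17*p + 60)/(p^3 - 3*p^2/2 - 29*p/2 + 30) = 2*(p - 5)/(2*p - 5)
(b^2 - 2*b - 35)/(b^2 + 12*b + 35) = (b - 7)/(b + 7)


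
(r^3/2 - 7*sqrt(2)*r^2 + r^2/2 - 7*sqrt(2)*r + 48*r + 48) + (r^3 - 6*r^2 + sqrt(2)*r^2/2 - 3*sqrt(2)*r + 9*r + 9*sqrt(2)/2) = 3*r^3/2 - 13*sqrt(2)*r^2/2 - 11*r^2/2 - 10*sqrt(2)*r + 57*r + 9*sqrt(2)/2 + 48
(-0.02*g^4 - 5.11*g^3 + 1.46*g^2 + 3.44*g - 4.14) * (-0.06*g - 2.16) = 0.0012*g^5 + 0.3498*g^4 + 10.95*g^3 - 3.36*g^2 - 7.182*g + 8.9424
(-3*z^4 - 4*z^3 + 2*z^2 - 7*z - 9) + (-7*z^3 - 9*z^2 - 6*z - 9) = -3*z^4 - 11*z^3 - 7*z^2 - 13*z - 18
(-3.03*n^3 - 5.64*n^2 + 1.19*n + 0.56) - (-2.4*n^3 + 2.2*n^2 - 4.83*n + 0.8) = -0.63*n^3 - 7.84*n^2 + 6.02*n - 0.24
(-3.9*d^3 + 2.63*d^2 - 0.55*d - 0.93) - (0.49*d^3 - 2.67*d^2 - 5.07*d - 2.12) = -4.39*d^3 + 5.3*d^2 + 4.52*d + 1.19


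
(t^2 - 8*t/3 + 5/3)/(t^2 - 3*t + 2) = (t - 5/3)/(t - 2)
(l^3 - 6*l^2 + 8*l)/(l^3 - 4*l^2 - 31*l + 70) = l*(l - 4)/(l^2 - 2*l - 35)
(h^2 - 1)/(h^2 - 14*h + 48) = (h^2 - 1)/(h^2 - 14*h + 48)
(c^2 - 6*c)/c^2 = (c - 6)/c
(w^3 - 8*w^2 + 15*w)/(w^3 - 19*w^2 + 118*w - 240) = w*(w - 3)/(w^2 - 14*w + 48)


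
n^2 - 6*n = n*(n - 6)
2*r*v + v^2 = v*(2*r + v)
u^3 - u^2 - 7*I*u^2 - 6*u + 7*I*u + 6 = (u - 1)*(u - 6*I)*(u - I)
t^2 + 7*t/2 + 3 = (t + 3/2)*(t + 2)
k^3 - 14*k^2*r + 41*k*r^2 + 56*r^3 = (k - 8*r)*(k - 7*r)*(k + r)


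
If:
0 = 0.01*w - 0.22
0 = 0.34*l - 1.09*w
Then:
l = 70.53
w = 22.00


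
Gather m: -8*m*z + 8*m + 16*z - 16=m*(8 - 8*z) + 16*z - 16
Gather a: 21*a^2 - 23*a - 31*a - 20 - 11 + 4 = 21*a^2 - 54*a - 27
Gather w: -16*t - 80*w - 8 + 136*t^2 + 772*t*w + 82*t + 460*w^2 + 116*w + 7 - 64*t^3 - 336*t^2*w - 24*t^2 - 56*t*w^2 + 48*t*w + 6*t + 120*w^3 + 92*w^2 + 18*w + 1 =-64*t^3 + 112*t^2 + 72*t + 120*w^3 + w^2*(552 - 56*t) + w*(-336*t^2 + 820*t + 54)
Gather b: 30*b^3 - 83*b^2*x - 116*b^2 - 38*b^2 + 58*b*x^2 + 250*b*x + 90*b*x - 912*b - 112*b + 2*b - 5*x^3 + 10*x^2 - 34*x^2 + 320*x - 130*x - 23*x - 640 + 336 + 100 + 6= 30*b^3 + b^2*(-83*x - 154) + b*(58*x^2 + 340*x - 1022) - 5*x^3 - 24*x^2 + 167*x - 198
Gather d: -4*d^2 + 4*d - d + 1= -4*d^2 + 3*d + 1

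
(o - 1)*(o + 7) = o^2 + 6*o - 7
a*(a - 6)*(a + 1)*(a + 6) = a^4 + a^3 - 36*a^2 - 36*a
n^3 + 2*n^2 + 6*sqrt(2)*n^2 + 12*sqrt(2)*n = n*(n + 2)*(n + 6*sqrt(2))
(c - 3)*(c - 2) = c^2 - 5*c + 6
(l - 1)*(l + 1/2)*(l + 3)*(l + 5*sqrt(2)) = l^4 + 5*l^3/2 + 5*sqrt(2)*l^3 - 2*l^2 + 25*sqrt(2)*l^2/2 - 10*sqrt(2)*l - 3*l/2 - 15*sqrt(2)/2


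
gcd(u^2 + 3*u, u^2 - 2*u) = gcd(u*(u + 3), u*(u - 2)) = u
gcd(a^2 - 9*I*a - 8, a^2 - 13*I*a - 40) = a - 8*I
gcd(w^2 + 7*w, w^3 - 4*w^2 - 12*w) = w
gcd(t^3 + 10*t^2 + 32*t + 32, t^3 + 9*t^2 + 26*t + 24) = t^2 + 6*t + 8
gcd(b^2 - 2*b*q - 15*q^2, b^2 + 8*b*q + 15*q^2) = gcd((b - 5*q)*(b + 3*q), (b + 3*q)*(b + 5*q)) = b + 3*q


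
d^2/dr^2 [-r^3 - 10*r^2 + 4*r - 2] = -6*r - 20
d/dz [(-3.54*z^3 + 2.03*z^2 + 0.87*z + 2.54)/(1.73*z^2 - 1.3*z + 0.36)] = (-6.1242*z^4 + 9.204*z^3 - 7.9673*z^2 - 7.3268*z + 3.6152)/(2.9929*z^4 - 4.498*z^3 + 2.9356*z^2 - 0.936*z + 0.1296)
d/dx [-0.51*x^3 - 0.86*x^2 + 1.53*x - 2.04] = -1.53*x^2 - 1.72*x + 1.53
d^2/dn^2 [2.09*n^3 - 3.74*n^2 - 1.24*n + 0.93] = 12.54*n - 7.48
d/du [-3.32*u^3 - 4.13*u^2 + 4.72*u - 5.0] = -9.96*u^2 - 8.26*u + 4.72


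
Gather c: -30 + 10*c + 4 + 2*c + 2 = 12*c - 24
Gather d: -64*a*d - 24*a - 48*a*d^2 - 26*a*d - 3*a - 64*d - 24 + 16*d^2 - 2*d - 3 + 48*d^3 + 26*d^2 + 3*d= -27*a + 48*d^3 + d^2*(42 - 48*a) + d*(-90*a - 63) - 27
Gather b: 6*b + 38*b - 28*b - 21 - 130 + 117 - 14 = 16*b - 48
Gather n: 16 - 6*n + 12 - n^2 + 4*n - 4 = -n^2 - 2*n + 24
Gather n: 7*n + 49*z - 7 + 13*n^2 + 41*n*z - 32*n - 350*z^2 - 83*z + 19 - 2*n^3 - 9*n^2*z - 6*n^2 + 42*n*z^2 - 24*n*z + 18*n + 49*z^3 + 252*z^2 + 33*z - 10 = -2*n^3 + n^2*(7 - 9*z) + n*(42*z^2 + 17*z - 7) + 49*z^3 - 98*z^2 - z + 2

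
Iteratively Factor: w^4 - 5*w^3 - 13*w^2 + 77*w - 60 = (w + 4)*(w^3 - 9*w^2 + 23*w - 15) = (w - 5)*(w + 4)*(w^2 - 4*w + 3) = (w - 5)*(w - 3)*(w + 4)*(w - 1)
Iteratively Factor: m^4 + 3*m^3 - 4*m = (m + 2)*(m^3 + m^2 - 2*m) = (m - 1)*(m + 2)*(m^2 + 2*m) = m*(m - 1)*(m + 2)*(m + 2)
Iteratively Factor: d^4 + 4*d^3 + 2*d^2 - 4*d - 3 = (d + 1)*(d^3 + 3*d^2 - d - 3) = (d - 1)*(d + 1)*(d^2 + 4*d + 3) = (d - 1)*(d + 1)*(d + 3)*(d + 1)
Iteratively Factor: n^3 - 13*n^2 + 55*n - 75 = (n - 5)*(n^2 - 8*n + 15) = (n - 5)^2*(n - 3)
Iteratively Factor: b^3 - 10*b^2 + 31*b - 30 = (b - 3)*(b^2 - 7*b + 10) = (b - 3)*(b - 2)*(b - 5)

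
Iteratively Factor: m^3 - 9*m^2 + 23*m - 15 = (m - 5)*(m^2 - 4*m + 3) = (m - 5)*(m - 1)*(m - 3)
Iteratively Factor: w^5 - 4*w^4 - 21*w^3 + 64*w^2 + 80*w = (w + 1)*(w^4 - 5*w^3 - 16*w^2 + 80*w) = (w + 1)*(w + 4)*(w^3 - 9*w^2 + 20*w) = (w - 4)*(w + 1)*(w + 4)*(w^2 - 5*w) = w*(w - 4)*(w + 1)*(w + 4)*(w - 5)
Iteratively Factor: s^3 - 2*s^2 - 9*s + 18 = (s - 3)*(s^2 + s - 6) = (s - 3)*(s - 2)*(s + 3)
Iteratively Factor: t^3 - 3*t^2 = (t)*(t^2 - 3*t) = t*(t - 3)*(t)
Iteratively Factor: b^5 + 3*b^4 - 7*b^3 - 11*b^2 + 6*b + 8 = (b - 1)*(b^4 + 4*b^3 - 3*b^2 - 14*b - 8) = (b - 1)*(b + 1)*(b^3 + 3*b^2 - 6*b - 8) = (b - 1)*(b + 1)^2*(b^2 + 2*b - 8) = (b - 2)*(b - 1)*(b + 1)^2*(b + 4)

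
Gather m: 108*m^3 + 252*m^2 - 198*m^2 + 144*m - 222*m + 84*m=108*m^3 + 54*m^2 + 6*m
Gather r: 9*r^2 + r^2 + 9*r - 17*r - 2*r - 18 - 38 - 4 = 10*r^2 - 10*r - 60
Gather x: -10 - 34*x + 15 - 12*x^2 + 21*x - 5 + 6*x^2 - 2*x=-6*x^2 - 15*x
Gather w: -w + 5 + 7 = 12 - w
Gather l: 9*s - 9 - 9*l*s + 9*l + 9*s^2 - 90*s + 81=l*(9 - 9*s) + 9*s^2 - 81*s + 72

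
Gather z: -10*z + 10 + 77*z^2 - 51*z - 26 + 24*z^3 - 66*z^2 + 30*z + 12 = 24*z^3 + 11*z^2 - 31*z - 4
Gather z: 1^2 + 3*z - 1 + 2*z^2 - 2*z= 2*z^2 + z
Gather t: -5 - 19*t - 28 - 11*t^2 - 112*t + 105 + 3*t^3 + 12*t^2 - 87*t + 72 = 3*t^3 + t^2 - 218*t + 144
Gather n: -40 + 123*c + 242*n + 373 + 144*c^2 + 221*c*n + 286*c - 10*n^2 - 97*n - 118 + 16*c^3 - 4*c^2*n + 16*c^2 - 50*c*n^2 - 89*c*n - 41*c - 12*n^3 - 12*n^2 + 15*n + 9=16*c^3 + 160*c^2 + 368*c - 12*n^3 + n^2*(-50*c - 22) + n*(-4*c^2 + 132*c + 160) + 224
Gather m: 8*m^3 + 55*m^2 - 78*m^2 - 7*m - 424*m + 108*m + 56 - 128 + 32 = 8*m^3 - 23*m^2 - 323*m - 40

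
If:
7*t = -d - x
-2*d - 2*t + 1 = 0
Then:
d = x/6 + 7/12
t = -x/6 - 1/12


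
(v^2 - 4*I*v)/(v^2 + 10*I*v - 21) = v*(v - 4*I)/(v^2 + 10*I*v - 21)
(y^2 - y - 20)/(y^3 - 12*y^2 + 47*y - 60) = (y + 4)/(y^2 - 7*y + 12)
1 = 1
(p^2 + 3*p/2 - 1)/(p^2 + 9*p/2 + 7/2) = (2*p^2 + 3*p - 2)/(2*p^2 + 9*p + 7)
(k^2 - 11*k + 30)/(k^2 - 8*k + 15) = (k - 6)/(k - 3)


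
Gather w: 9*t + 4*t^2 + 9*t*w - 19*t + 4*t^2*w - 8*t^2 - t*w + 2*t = -4*t^2 - 8*t + w*(4*t^2 + 8*t)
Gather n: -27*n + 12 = 12 - 27*n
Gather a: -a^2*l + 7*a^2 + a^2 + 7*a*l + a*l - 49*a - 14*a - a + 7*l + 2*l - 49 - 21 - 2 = a^2*(8 - l) + a*(8*l - 64) + 9*l - 72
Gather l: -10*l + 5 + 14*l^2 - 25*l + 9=14*l^2 - 35*l + 14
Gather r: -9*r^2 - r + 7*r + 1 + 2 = -9*r^2 + 6*r + 3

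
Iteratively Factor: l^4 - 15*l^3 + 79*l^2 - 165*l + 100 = (l - 4)*(l^3 - 11*l^2 + 35*l - 25) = (l - 4)*(l - 1)*(l^2 - 10*l + 25) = (l - 5)*(l - 4)*(l - 1)*(l - 5)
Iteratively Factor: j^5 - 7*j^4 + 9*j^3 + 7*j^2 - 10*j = (j - 5)*(j^4 - 2*j^3 - j^2 + 2*j) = (j - 5)*(j - 1)*(j^3 - j^2 - 2*j) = (j - 5)*(j - 1)*(j + 1)*(j^2 - 2*j) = (j - 5)*(j - 2)*(j - 1)*(j + 1)*(j)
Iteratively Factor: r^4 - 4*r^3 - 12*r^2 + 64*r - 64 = (r - 4)*(r^3 - 12*r + 16) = (r - 4)*(r - 2)*(r^2 + 2*r - 8) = (r - 4)*(r - 2)*(r + 4)*(r - 2)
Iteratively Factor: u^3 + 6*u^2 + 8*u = (u + 4)*(u^2 + 2*u) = u*(u + 4)*(u + 2)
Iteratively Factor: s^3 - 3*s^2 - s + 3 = (s - 3)*(s^2 - 1) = (s - 3)*(s - 1)*(s + 1)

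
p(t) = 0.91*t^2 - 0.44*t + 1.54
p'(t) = 1.82*t - 0.44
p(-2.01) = 6.10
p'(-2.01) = -4.10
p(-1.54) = 4.38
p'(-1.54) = -3.24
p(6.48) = 36.90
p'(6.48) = 11.35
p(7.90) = 54.86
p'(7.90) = 13.94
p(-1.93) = 5.78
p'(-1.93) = -3.95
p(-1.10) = 3.13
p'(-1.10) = -2.44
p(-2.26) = 7.18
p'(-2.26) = -4.55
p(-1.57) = 4.47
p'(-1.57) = -3.30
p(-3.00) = 11.05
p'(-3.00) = -5.90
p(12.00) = 127.30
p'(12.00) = 21.40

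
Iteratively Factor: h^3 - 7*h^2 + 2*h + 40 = (h - 4)*(h^2 - 3*h - 10) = (h - 4)*(h + 2)*(h - 5)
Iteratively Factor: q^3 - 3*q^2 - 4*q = (q)*(q^2 - 3*q - 4) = q*(q + 1)*(q - 4)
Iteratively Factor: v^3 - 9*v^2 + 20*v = (v - 5)*(v^2 - 4*v) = (v - 5)*(v - 4)*(v)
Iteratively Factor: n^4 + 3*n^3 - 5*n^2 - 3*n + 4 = (n - 1)*(n^3 + 4*n^2 - n - 4) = (n - 1)^2*(n^2 + 5*n + 4) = (n - 1)^2*(n + 4)*(n + 1)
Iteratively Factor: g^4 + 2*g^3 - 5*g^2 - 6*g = (g + 1)*(g^3 + g^2 - 6*g) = g*(g + 1)*(g^2 + g - 6) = g*(g - 2)*(g + 1)*(g + 3)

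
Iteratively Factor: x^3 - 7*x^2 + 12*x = (x - 3)*(x^2 - 4*x) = (x - 4)*(x - 3)*(x)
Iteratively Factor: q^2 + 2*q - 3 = (q + 3)*(q - 1)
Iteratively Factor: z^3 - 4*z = (z - 2)*(z^2 + 2*z) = (z - 2)*(z + 2)*(z)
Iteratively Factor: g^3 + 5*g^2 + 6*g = (g + 3)*(g^2 + 2*g) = g*(g + 3)*(g + 2)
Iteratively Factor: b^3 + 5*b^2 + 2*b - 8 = (b - 1)*(b^2 + 6*b + 8) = (b - 1)*(b + 2)*(b + 4)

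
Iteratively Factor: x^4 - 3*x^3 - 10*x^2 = (x + 2)*(x^3 - 5*x^2) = (x - 5)*(x + 2)*(x^2) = x*(x - 5)*(x + 2)*(x)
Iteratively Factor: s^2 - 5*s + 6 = (s - 3)*(s - 2)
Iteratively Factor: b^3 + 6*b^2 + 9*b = (b)*(b^2 + 6*b + 9) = b*(b + 3)*(b + 3)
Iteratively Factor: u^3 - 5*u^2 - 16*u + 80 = (u - 4)*(u^2 - u - 20) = (u - 5)*(u - 4)*(u + 4)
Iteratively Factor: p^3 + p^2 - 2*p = (p - 1)*(p^2 + 2*p) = (p - 1)*(p + 2)*(p)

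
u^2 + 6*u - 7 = (u - 1)*(u + 7)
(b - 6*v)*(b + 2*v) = b^2 - 4*b*v - 12*v^2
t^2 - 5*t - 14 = (t - 7)*(t + 2)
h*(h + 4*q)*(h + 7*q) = h^3 + 11*h^2*q + 28*h*q^2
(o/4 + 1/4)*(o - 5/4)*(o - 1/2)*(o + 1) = o^4/4 + o^3/16 - 15*o^2/32 - o/8 + 5/32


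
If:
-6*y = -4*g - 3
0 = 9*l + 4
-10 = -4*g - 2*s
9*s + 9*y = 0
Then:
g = 33/8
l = -4/9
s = -13/4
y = 13/4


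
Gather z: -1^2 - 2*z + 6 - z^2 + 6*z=-z^2 + 4*z + 5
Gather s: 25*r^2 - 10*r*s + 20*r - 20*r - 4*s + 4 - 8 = 25*r^2 + s*(-10*r - 4) - 4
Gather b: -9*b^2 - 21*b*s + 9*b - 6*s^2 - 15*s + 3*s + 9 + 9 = -9*b^2 + b*(9 - 21*s) - 6*s^2 - 12*s + 18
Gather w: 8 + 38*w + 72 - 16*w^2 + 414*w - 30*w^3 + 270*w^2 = -30*w^3 + 254*w^2 + 452*w + 80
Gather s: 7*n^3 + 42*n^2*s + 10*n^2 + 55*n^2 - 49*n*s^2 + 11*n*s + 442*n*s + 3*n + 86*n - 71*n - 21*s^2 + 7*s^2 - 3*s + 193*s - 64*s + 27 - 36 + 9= 7*n^3 + 65*n^2 + 18*n + s^2*(-49*n - 14) + s*(42*n^2 + 453*n + 126)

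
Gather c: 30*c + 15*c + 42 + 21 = 45*c + 63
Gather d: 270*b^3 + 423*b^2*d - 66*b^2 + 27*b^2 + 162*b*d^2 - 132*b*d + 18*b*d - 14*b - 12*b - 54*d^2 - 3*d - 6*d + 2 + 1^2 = 270*b^3 - 39*b^2 - 26*b + d^2*(162*b - 54) + d*(423*b^2 - 114*b - 9) + 3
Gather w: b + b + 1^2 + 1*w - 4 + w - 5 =2*b + 2*w - 8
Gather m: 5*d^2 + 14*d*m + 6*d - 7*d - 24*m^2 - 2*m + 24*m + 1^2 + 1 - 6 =5*d^2 - d - 24*m^2 + m*(14*d + 22) - 4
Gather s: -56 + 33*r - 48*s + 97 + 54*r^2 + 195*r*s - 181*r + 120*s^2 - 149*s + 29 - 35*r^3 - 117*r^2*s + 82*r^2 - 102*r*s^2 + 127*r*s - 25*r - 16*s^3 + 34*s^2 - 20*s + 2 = -35*r^3 + 136*r^2 - 173*r - 16*s^3 + s^2*(154 - 102*r) + s*(-117*r^2 + 322*r - 217) + 72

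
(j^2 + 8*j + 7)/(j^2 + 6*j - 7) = (j + 1)/(j - 1)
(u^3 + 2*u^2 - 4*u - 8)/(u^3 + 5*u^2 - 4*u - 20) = (u + 2)/(u + 5)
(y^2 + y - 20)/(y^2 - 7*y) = (y^2 + y - 20)/(y*(y - 7))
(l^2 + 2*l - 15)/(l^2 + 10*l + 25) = (l - 3)/(l + 5)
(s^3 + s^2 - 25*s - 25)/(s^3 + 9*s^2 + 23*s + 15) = (s - 5)/(s + 3)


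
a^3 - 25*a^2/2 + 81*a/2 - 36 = (a - 8)*(a - 3)*(a - 3/2)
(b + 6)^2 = b^2 + 12*b + 36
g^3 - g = g*(g - 1)*(g + 1)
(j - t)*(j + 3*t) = j^2 + 2*j*t - 3*t^2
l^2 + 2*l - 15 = (l - 3)*(l + 5)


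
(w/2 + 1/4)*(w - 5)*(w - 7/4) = w^3/2 - 25*w^2/8 + 43*w/16 + 35/16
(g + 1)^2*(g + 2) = g^3 + 4*g^2 + 5*g + 2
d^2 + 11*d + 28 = (d + 4)*(d + 7)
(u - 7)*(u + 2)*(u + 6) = u^3 + u^2 - 44*u - 84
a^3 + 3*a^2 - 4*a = a*(a - 1)*(a + 4)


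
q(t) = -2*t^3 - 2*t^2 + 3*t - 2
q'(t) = -6*t^2 - 4*t + 3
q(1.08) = -3.61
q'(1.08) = -8.32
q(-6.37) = 414.69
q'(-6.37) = -214.98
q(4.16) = -168.11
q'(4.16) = -117.47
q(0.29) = -1.35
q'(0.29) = 1.34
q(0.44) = -1.24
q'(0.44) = 0.08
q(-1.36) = -4.75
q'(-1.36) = -2.66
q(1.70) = -12.51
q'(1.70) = -21.14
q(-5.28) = 220.80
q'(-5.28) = -143.15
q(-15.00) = 6253.00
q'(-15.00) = -1287.00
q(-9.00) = 1267.00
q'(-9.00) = -447.00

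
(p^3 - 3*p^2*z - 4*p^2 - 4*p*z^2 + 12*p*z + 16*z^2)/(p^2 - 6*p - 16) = (-p^3 + 3*p^2*z + 4*p^2 + 4*p*z^2 - 12*p*z - 16*z^2)/(-p^2 + 6*p + 16)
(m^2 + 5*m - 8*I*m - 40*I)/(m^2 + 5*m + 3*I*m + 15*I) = (m - 8*I)/(m + 3*I)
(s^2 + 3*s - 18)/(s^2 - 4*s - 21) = (-s^2 - 3*s + 18)/(-s^2 + 4*s + 21)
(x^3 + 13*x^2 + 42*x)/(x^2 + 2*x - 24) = x*(x + 7)/(x - 4)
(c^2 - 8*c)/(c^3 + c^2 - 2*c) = (c - 8)/(c^2 + c - 2)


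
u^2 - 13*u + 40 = (u - 8)*(u - 5)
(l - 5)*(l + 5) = l^2 - 25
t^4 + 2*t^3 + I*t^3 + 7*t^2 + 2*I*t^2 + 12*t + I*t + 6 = (t + 1)^2*(t - 2*I)*(t + 3*I)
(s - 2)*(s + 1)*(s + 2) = s^3 + s^2 - 4*s - 4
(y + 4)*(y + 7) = y^2 + 11*y + 28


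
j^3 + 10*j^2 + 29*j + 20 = (j + 1)*(j + 4)*(j + 5)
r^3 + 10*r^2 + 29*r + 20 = (r + 1)*(r + 4)*(r + 5)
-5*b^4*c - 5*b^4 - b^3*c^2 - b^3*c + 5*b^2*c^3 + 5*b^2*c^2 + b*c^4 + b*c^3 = (-b + c)*(b + c)*(5*b + c)*(b*c + b)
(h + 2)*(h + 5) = h^2 + 7*h + 10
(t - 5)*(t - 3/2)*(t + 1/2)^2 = t^4 - 11*t^3/2 + 5*t^2/4 + 47*t/8 + 15/8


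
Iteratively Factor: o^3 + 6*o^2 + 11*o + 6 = (o + 2)*(o^2 + 4*o + 3) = (o + 2)*(o + 3)*(o + 1)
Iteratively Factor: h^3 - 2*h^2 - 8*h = (h)*(h^2 - 2*h - 8) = h*(h + 2)*(h - 4)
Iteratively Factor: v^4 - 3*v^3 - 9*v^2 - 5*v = (v + 1)*(v^3 - 4*v^2 - 5*v) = v*(v + 1)*(v^2 - 4*v - 5) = v*(v - 5)*(v + 1)*(v + 1)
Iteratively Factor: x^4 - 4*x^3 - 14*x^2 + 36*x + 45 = (x - 5)*(x^3 + x^2 - 9*x - 9) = (x - 5)*(x + 3)*(x^2 - 2*x - 3) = (x - 5)*(x - 3)*(x + 3)*(x + 1)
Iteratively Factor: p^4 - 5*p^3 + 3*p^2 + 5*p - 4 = (p + 1)*(p^3 - 6*p^2 + 9*p - 4) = (p - 1)*(p + 1)*(p^2 - 5*p + 4) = (p - 1)^2*(p + 1)*(p - 4)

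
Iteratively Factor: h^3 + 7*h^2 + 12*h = (h)*(h^2 + 7*h + 12) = h*(h + 4)*(h + 3)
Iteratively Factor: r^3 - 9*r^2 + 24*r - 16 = (r - 4)*(r^2 - 5*r + 4) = (r - 4)^2*(r - 1)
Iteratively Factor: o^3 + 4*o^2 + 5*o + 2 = (o + 1)*(o^2 + 3*o + 2) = (o + 1)*(o + 2)*(o + 1)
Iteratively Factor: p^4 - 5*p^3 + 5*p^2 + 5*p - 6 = (p - 2)*(p^3 - 3*p^2 - p + 3) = (p - 2)*(p + 1)*(p^2 - 4*p + 3) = (p - 3)*(p - 2)*(p + 1)*(p - 1)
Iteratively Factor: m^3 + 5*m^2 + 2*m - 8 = (m + 2)*(m^2 + 3*m - 4) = (m + 2)*(m + 4)*(m - 1)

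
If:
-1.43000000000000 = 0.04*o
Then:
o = -35.75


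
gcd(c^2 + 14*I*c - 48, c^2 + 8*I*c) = c + 8*I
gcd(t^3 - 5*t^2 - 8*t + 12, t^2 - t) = t - 1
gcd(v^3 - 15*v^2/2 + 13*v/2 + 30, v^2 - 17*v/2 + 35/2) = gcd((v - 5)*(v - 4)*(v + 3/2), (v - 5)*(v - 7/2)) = v - 5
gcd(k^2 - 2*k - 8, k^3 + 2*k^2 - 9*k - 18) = k + 2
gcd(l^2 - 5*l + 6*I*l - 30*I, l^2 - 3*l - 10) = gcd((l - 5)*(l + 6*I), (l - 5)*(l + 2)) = l - 5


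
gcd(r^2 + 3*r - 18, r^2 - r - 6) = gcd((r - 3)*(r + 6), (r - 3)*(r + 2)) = r - 3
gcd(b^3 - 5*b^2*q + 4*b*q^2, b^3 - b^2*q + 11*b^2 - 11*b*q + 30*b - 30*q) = -b + q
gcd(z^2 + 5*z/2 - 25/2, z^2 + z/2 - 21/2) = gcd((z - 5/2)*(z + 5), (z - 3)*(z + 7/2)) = 1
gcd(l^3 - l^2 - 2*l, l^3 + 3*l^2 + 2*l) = l^2 + l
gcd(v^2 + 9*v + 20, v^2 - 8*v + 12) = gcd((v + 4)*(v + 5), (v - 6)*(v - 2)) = 1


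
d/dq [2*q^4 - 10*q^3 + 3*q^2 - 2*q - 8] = 8*q^3 - 30*q^2 + 6*q - 2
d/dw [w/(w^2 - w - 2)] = (w^2 - w*(2*w - 1) - w - 2)/(-w^2 + w + 2)^2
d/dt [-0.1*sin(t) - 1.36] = -0.1*cos(t)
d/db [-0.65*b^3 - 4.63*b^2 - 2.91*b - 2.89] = -1.95*b^2 - 9.26*b - 2.91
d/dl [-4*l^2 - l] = -8*l - 1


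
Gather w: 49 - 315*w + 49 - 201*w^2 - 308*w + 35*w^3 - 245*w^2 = 35*w^3 - 446*w^2 - 623*w + 98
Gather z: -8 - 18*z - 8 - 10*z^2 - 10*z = -10*z^2 - 28*z - 16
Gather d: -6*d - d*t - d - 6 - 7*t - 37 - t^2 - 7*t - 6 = d*(-t - 7) - t^2 - 14*t - 49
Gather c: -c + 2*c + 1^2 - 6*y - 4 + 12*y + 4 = c + 6*y + 1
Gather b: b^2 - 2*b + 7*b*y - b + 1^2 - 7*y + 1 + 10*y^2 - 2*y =b^2 + b*(7*y - 3) + 10*y^2 - 9*y + 2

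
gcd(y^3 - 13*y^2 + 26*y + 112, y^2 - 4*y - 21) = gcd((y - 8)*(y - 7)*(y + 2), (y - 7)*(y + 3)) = y - 7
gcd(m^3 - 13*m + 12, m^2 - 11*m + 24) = m - 3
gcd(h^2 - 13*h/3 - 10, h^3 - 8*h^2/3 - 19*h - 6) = h - 6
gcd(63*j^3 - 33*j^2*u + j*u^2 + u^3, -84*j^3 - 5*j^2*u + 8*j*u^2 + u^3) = -21*j^2 + 4*j*u + u^2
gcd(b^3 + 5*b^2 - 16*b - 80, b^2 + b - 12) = b + 4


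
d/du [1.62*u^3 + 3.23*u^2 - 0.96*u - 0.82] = 4.86*u^2 + 6.46*u - 0.96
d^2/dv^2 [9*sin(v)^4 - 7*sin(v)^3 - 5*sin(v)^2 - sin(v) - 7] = -144*sin(v)^4 + 63*sin(v)^3 + 128*sin(v)^2 - 41*sin(v) - 10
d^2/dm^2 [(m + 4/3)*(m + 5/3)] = 2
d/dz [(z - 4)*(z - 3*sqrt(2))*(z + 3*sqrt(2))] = 3*z^2 - 8*z - 18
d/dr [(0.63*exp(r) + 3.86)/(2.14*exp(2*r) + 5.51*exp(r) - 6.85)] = (-(0.63*exp(r) + 3.86)*(4.28*exp(r) + 5.51) + 1.3482*exp(2*r) + 3.4713*exp(r) - 4.3155)*exp(r)/(2.14*exp(2*r) + 5.51*exp(r) - 6.85)^2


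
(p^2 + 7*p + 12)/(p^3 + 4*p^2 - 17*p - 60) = (p + 4)/(p^2 + p - 20)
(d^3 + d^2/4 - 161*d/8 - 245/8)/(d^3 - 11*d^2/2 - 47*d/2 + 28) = (4*d^2 - 13*d - 35)/(4*(d^2 - 9*d + 8))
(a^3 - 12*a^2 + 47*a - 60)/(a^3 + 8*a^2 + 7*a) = (a^3 - 12*a^2 + 47*a - 60)/(a*(a^2 + 8*a + 7))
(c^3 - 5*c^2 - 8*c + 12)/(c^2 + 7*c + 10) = (c^2 - 7*c + 6)/(c + 5)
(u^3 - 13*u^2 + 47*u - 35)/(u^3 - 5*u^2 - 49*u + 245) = (u - 1)/(u + 7)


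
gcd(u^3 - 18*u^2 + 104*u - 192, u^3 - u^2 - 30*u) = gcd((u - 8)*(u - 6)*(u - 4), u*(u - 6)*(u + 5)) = u - 6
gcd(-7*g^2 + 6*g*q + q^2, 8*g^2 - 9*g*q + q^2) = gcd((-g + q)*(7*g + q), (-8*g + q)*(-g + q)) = -g + q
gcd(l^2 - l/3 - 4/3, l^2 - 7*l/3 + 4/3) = l - 4/3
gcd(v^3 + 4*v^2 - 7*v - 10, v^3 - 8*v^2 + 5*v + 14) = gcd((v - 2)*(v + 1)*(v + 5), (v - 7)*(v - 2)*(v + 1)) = v^2 - v - 2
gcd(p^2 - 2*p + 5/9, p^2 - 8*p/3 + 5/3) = p - 5/3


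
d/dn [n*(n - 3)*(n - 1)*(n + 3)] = 4*n^3 - 3*n^2 - 18*n + 9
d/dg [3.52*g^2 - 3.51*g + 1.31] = 7.04*g - 3.51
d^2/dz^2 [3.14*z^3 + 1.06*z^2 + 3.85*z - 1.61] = 18.84*z + 2.12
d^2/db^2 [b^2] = 2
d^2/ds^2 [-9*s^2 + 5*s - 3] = -18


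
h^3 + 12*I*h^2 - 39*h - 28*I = (h + I)*(h + 4*I)*(h + 7*I)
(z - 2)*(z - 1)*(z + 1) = z^3 - 2*z^2 - z + 2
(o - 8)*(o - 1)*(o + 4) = o^3 - 5*o^2 - 28*o + 32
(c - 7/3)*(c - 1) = c^2 - 10*c/3 + 7/3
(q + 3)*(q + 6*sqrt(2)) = q^2 + 3*q + 6*sqrt(2)*q + 18*sqrt(2)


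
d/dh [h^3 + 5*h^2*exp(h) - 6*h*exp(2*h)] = 5*h^2*exp(h) + 3*h^2 - 12*h*exp(2*h) + 10*h*exp(h) - 6*exp(2*h)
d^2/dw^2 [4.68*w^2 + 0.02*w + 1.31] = 9.36000000000000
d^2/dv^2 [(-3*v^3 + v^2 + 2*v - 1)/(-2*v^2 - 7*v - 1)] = 6*(49*v^3 + 27*v^2 + 21*v + 20)/(8*v^6 + 84*v^5 + 306*v^4 + 427*v^3 + 153*v^2 + 21*v + 1)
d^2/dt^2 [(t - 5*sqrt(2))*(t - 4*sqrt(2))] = 2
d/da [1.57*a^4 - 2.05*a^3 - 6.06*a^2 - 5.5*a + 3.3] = 6.28*a^3 - 6.15*a^2 - 12.12*a - 5.5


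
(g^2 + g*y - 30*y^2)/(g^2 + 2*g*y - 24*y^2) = (-g + 5*y)/(-g + 4*y)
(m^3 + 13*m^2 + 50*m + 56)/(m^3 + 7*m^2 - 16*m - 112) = (m + 2)/(m - 4)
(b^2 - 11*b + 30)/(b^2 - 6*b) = (b - 5)/b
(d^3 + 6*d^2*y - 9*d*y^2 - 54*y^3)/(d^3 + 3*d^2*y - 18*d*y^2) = (d + 3*y)/d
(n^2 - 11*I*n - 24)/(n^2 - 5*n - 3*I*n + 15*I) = (n - 8*I)/(n - 5)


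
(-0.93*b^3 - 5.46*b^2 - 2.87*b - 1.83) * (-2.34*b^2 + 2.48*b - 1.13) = 2.1762*b^5 + 10.47*b^4 - 5.7741*b^3 + 3.3344*b^2 - 1.2953*b + 2.0679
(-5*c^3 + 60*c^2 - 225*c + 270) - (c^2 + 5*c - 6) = -5*c^3 + 59*c^2 - 230*c + 276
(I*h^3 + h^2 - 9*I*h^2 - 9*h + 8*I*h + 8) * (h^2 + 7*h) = I*h^5 + h^4 - 2*I*h^4 - 2*h^3 - 55*I*h^3 - 55*h^2 + 56*I*h^2 + 56*h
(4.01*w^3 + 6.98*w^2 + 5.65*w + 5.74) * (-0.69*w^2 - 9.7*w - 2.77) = -2.7669*w^5 - 43.7132*w^4 - 82.7122*w^3 - 78.1002*w^2 - 71.3285*w - 15.8998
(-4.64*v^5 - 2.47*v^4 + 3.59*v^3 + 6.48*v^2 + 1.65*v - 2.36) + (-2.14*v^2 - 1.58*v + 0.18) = -4.64*v^5 - 2.47*v^4 + 3.59*v^3 + 4.34*v^2 + 0.0699999999999998*v - 2.18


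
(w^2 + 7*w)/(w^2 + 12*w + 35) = w/(w + 5)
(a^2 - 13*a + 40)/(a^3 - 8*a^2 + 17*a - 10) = (a - 8)/(a^2 - 3*a + 2)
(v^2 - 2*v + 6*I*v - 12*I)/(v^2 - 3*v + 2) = (v + 6*I)/(v - 1)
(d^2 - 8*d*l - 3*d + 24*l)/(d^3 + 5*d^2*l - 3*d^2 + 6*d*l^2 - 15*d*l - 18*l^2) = (d - 8*l)/(d^2 + 5*d*l + 6*l^2)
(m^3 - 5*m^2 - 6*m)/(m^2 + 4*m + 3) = m*(m - 6)/(m + 3)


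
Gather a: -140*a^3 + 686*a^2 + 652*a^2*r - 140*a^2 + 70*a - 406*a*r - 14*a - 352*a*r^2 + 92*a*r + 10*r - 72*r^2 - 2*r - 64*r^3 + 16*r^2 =-140*a^3 + a^2*(652*r + 546) + a*(-352*r^2 - 314*r + 56) - 64*r^3 - 56*r^2 + 8*r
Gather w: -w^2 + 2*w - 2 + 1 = -w^2 + 2*w - 1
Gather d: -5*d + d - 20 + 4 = -4*d - 16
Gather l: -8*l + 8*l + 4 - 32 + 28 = 0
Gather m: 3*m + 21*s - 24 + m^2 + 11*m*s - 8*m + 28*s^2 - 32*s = m^2 + m*(11*s - 5) + 28*s^2 - 11*s - 24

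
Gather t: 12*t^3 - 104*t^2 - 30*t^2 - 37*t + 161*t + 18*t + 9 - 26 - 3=12*t^3 - 134*t^2 + 142*t - 20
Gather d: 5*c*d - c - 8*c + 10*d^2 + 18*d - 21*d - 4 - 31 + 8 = -9*c + 10*d^2 + d*(5*c - 3) - 27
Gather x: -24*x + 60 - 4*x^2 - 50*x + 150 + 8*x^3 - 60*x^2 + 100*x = 8*x^3 - 64*x^2 + 26*x + 210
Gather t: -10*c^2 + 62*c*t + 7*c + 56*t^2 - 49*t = -10*c^2 + 7*c + 56*t^2 + t*(62*c - 49)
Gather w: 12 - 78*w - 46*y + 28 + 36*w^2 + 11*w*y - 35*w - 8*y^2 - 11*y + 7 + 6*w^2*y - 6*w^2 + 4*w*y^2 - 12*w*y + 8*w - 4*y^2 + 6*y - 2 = w^2*(6*y + 30) + w*(4*y^2 - y - 105) - 12*y^2 - 51*y + 45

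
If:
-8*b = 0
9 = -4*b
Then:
No Solution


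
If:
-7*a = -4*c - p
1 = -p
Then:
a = 4*c/7 - 1/7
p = -1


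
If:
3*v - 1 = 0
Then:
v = 1/3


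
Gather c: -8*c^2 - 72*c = -8*c^2 - 72*c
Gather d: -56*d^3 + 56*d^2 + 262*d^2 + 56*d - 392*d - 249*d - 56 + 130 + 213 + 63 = -56*d^3 + 318*d^2 - 585*d + 350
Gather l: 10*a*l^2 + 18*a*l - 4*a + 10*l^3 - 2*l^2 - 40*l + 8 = -4*a + 10*l^3 + l^2*(10*a - 2) + l*(18*a - 40) + 8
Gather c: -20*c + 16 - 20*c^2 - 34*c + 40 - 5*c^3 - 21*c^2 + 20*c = -5*c^3 - 41*c^2 - 34*c + 56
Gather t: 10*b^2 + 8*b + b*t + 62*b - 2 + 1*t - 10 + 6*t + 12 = 10*b^2 + 70*b + t*(b + 7)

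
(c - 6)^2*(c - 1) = c^3 - 13*c^2 + 48*c - 36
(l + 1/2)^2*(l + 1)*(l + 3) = l^4 + 5*l^3 + 29*l^2/4 + 4*l + 3/4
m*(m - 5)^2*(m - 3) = m^4 - 13*m^3 + 55*m^2 - 75*m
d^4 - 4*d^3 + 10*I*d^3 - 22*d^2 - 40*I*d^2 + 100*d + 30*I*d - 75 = (d - 3)*(d - 1)*(d + 5*I)^2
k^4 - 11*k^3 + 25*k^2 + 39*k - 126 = (k - 7)*(k - 3)^2*(k + 2)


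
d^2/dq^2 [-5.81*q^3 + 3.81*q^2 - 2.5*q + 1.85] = 7.62 - 34.86*q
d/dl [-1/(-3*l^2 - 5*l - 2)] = (-6*l - 5)/(3*l^2 + 5*l + 2)^2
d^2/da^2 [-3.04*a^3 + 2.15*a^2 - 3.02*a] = 4.3 - 18.24*a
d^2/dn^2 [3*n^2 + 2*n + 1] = 6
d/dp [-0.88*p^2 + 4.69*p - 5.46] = 4.69 - 1.76*p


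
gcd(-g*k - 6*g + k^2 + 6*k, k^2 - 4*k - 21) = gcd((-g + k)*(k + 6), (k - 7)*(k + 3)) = 1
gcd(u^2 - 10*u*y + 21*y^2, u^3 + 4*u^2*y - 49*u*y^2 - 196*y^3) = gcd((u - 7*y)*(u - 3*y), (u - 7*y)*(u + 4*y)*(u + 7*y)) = -u + 7*y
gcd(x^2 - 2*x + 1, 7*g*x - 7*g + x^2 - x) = x - 1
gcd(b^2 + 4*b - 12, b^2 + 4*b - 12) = b^2 + 4*b - 12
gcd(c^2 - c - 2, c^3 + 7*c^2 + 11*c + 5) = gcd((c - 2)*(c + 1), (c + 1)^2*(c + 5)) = c + 1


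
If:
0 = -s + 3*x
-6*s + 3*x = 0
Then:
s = 0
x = 0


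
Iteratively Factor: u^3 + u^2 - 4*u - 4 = (u - 2)*(u^2 + 3*u + 2) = (u - 2)*(u + 1)*(u + 2)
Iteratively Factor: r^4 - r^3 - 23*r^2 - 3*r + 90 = (r + 3)*(r^3 - 4*r^2 - 11*r + 30) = (r - 5)*(r + 3)*(r^2 + r - 6) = (r - 5)*(r - 2)*(r + 3)*(r + 3)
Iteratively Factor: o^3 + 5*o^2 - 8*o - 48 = (o + 4)*(o^2 + o - 12) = (o - 3)*(o + 4)*(o + 4)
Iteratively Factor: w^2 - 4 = (w + 2)*(w - 2)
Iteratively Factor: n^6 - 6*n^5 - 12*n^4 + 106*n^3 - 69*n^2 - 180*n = (n - 5)*(n^5 - n^4 - 17*n^3 + 21*n^2 + 36*n) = (n - 5)*(n + 1)*(n^4 - 2*n^3 - 15*n^2 + 36*n) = (n - 5)*(n - 3)*(n + 1)*(n^3 + n^2 - 12*n) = (n - 5)*(n - 3)*(n + 1)*(n + 4)*(n^2 - 3*n) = (n - 5)*(n - 3)^2*(n + 1)*(n + 4)*(n)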